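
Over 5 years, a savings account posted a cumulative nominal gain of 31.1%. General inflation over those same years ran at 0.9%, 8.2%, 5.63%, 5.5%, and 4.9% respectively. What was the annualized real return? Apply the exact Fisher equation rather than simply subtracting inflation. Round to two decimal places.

Cumulative inflation factor: 1.009 × 1.082 × 1.0563 × 1.055 × 1.049 ≈ 1.27624.
Nominal growth factor: 1.31100. Real growth factor = 1.31100 / 1.27624 ≈ 1.02723.
Annualized: 1.02723^(1/5) − 1 ≈ 0.00539.

0.54%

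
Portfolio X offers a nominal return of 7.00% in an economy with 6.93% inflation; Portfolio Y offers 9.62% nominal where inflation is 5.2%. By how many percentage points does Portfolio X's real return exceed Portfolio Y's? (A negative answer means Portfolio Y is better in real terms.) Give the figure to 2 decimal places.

Portfolio X real return: 1.0700/1.0693 − 1 = 0.065%.
Portfolio Y real return: 1.0962/1.052 − 1 = 4.202%.
Difference: 0.065 − 4.202 = -4.137 pp.

-4.14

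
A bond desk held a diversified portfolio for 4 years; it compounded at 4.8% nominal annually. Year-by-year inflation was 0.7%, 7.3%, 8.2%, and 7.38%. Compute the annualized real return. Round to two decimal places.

-0.99%

Cumulative inflation factor: 1.007 × 1.073 × 1.082 × 1.0738 ≈ 1.25539.
Nominal growth factor: 1.20627. Real growth factor = 1.20627 / 1.25539 ≈ 0.96087.
Annualized: 0.96087^(1/4) − 1 ≈ -0.00993.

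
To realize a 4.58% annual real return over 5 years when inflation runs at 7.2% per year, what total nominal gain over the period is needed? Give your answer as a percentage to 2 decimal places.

Required annual nominal rate: (1+4.58%)(1+7.2%) − 1 = 12.10976%.
Cumulative over 5 years: (1 + 0.1210976)^5 − 1 ≈ 0.77099.

77.10%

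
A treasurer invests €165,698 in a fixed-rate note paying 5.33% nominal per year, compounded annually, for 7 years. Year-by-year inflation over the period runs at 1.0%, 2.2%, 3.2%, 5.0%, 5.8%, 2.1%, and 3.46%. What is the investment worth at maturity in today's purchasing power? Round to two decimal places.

Nominal value at maturity: €165,698 × (1 + 5.33%)^7 ≈ €238,331.72.
Price-level factor over 7 years: 1.010 × 1.022 × 1.032 × 1.050 × 1.058 × 1.021 × 1.0346 ≈ 1.2500435680.
The maturity value deflated by that factor is the answer in today's purchasing power.

€190,658.73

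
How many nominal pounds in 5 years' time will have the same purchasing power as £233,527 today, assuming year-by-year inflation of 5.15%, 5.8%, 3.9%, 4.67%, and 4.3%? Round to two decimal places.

Cumulative price-level factor: 1.0515 × 1.058 × 1.039 × 1.0467 × 1.043 ≈ 1.2618770007.
The nominal amount required is £233,527 scaled up by that factor.

£294,682.35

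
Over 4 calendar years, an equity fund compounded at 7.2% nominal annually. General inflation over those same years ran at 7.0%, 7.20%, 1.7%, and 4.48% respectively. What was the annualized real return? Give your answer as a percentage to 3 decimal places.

2.026%

Cumulative inflation factor: 1.070 × 1.0720 × 1.017 × 1.0448 ≈ 1.21880.
Nominal growth factor: 1.32062. Real growth factor = 1.32062 / 1.21880 ≈ 1.08354.
Annualized: 1.08354^(1/4) − 1 ≈ 0.02026.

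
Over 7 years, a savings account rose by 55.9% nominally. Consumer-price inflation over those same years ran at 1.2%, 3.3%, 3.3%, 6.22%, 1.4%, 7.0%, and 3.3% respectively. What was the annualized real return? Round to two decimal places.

Cumulative inflation factor: 1.012 × 1.033 × 1.033 × 1.0622 × 1.014 × 1.070 × 1.033 ≈ 1.28561.
Nominal growth factor: 1.55900. Real growth factor = 1.55900 / 1.28561 ≈ 1.21265.
Annualized: 1.21265^(1/7) − 1 ≈ 0.02793.

2.79%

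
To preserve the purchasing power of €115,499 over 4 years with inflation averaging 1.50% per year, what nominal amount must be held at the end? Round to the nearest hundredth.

Cumulative price-level factor: (1+1.50%)^4 ≈ 1.0613635506.
The nominal amount required is €115,499 scaled up by that factor.

€122,586.43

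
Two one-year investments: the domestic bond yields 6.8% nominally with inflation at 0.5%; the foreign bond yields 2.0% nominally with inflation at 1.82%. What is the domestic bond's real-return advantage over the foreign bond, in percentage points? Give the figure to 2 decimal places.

The domestic bond real return: 1.068/1.005 − 1 = 6.269%.
The foreign bond real return: 1.020/1.0182 − 1 = 0.177%.
Difference: 6.269 − 0.177 = 6.092 pp.

6.09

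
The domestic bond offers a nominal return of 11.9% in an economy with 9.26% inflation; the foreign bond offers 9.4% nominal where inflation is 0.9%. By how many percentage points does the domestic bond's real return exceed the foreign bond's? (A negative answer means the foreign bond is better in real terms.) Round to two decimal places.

The domestic bond real return: 1.119/1.0926 − 1 = 2.416%.
The foreign bond real return: 1.094/1.009 − 1 = 8.424%.
Difference: 2.416 − 8.424 = -6.008 pp.

-6.01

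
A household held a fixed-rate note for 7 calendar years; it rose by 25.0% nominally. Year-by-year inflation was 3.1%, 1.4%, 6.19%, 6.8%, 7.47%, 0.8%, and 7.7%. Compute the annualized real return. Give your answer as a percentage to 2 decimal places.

Cumulative inflation factor: 1.031 × 1.014 × 1.0619 × 1.068 × 1.0747 × 1.008 × 1.077 ≈ 1.38330.
Nominal growth factor: 1.25000. Real growth factor = 1.25000 / 1.38330 ≈ 0.90364.
Annualized: 0.90364^(1/7) − 1 ≈ -0.01437.

-1.44%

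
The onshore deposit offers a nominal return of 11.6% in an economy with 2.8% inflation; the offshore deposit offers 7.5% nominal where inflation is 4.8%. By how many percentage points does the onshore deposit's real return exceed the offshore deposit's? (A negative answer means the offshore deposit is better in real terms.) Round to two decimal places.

The onshore deposit real return: 1.116/1.028 − 1 = 8.560%.
The offshore deposit real return: 1.075/1.048 − 1 = 2.576%.
Difference: 8.560 − 2.576 = 5.984 pp.

5.98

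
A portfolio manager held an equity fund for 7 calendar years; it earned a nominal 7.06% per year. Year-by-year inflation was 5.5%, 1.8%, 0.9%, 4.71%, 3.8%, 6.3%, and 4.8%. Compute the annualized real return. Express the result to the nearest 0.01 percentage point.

2.99%

Cumulative inflation factor: 1.055 × 1.018 × 1.009 × 1.0471 × 1.038 × 1.063 × 1.048 ≈ 1.31211.
Nominal growth factor: 1.61210. Real growth factor = 1.61210 / 1.31211 ≈ 1.22862.
Annualized: 1.22862^(1/7) − 1 ≈ 0.02985.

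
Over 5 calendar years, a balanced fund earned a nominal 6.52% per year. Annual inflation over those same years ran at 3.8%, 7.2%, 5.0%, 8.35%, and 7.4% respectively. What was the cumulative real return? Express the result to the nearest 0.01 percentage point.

0.87%

Cumulative inflation factor: 1.038 × 1.072 × 1.050 × 1.0835 × 1.074 ≈ 1.35961.
Nominal growth factor: 1.37137. Real growth factor = 1.37137 / 1.35961 ≈ 1.00865.
Total real return ≈ 0.8652%.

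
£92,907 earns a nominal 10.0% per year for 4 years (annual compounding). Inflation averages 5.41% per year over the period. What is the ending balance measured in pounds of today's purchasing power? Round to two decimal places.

Nominal value at maturity: £92,907 × (1 + 10.0%)^4 ≈ £136,025.14.
Price-level factor over 4 years: (1 + 5.41%)^4 ≈ 1.2346027879.
Dividing the nominal maturity value by the price-level factor gives the value in today's money.

£110,177.25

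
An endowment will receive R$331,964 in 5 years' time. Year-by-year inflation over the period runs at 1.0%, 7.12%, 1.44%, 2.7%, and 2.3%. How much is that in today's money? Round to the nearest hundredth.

R$287,901.37

Price-level factor over 5 years: 1.010 × 1.0712 × 1.0144 × 1.027 × 1.023 ≈ 1.1530476517.
Purchasing power today: R$331,964 divided by that factor.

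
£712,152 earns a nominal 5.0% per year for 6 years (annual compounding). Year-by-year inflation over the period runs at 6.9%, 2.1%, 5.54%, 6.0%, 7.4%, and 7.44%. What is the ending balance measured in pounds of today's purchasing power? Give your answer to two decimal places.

£677,347.93

Nominal value at maturity: £712,152 × (1 + 5.0%)^6 ≈ £954,351.79.
Price-level factor over 6 years: 1.069 × 1.021 × 1.0554 × 1.060 × 1.074 × 1.0744 ≈ 1.4089535753.
The maturity value deflated by that factor is the answer in today's purchasing power.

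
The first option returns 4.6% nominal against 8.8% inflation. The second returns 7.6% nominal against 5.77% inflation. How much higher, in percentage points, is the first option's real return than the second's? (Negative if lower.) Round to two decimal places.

-5.59

The first option real return: 1.046/1.088 − 1 = -3.860%.
The second real return: 1.076/1.0577 − 1 = 1.730%.
Difference: -3.860 − 1.730 = -5.590 pp.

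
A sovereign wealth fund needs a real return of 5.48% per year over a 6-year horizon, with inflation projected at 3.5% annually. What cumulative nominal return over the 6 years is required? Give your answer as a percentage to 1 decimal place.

Required annual nominal rate: (1+5.48%)(1+3.5%) − 1 = 9.1718%.
Cumulative over 6 years: (1 + 0.091718)^6 − 1 ≈ 0.69302.

69.3%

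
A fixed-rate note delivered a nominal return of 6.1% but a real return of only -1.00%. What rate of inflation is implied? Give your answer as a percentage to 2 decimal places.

7.17%

From (1+r_nom) = (1+r_real)(1+π), we get 1+π = (1 + 6.1%)/(1 − 1.00%) = 1.061/0.9900 ≈ 1.07172.
So π ≈ 7.1717%.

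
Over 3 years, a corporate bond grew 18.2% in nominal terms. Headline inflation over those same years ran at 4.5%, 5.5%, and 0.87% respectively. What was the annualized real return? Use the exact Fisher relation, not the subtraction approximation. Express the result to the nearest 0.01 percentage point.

2.05%

Cumulative inflation factor: 1.045 × 1.055 × 1.0087 ≈ 1.11207.
Nominal growth factor: 1.18200. Real growth factor = 1.18200 / 1.11207 ≈ 1.06289.
Annualized: 1.06289^(1/3) − 1 ≈ 0.02054.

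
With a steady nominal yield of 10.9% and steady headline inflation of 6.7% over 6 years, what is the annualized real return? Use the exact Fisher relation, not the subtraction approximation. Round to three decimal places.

3.936%

With constant rates the annual real return is the same each year: (1+10.9%)/(1+6.7%) − 1 = 0.03936.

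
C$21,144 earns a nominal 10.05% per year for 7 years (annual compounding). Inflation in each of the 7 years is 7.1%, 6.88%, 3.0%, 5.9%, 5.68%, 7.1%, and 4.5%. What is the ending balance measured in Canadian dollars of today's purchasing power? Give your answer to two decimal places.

C$27,989.80

Nominal value at maturity: C$21,144 × (1 + 10.05%)^7 ≈ C$41,334.96.
Price-level factor over 7 years: 1.071 × 1.0688 × 1.030 × 1.059 × 1.0568 × 1.071 × 1.045 ≈ 1.4767863404.
The maturity value deflated by that factor is the answer in today's purchasing power.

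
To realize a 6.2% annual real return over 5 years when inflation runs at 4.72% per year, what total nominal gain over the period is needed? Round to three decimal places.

70.126%

Required annual nominal rate: (1+6.2%)(1+4.72%) − 1 = 11.21264%.
Cumulative over 5 years: (1 + 0.1121264)^5 − 1 ≈ 0.70126.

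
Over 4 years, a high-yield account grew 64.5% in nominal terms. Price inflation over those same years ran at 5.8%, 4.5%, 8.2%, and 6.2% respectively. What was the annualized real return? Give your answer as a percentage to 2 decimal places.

Cumulative inflation factor: 1.058 × 1.045 × 1.082 × 1.062 ≈ 1.27044.
Nominal growth factor: 1.64500. Real growth factor = 1.64500 / 1.27044 ≈ 1.29483.
Annualized: 1.29483^(1/4) − 1 ≈ 0.06673.

6.67%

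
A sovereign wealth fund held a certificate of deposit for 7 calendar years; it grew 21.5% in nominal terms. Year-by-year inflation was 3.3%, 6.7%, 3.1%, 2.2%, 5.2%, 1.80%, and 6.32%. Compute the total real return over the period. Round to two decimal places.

-8.12%

Cumulative inflation factor: 1.033 × 1.067 × 1.031 × 1.022 × 1.052 × 1.0180 × 1.0632 ≈ 1.32237.
Nominal growth factor: 1.21500. Real growth factor = 1.21500 / 1.32237 ≈ 0.91881.
Total real return ≈ -8.1195%.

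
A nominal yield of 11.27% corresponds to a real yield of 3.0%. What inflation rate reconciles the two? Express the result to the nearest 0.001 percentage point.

8.029%

From (1+r_nom) = (1+r_real)(1+π), we get 1+π = (1 + 11.27%)/(1 + 3.0%) = 1.1127/1.030 ≈ 1.08029.
So π ≈ 8.0291%.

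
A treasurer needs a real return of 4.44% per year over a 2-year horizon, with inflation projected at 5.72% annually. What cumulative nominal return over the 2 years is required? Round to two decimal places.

Required annual nominal rate: (1+4.44%)(1+5.72%) − 1 = 10.413968%.
Cumulative over 2 years: (1 + 0.10413968)^2 − 1 ≈ 0.21912.

21.91%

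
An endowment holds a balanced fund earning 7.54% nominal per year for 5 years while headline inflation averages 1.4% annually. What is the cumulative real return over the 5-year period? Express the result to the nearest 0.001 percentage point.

The annual real rate is (1+7.54%)/(1+1.4%) − 1 = 6.0552%.
Compounded over 5 years: (1 + 0.060552)^5 − 1 ≈ 0.34172.

34.172%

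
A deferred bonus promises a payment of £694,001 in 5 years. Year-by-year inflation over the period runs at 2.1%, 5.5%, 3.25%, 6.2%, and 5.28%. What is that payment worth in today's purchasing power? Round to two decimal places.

£558,112.10

Price-level factor over 5 years: 1.021 × 1.055 × 1.0325 × 1.062 × 1.0528 ≈ 1.2434795721.
Purchasing power today: £694,001 divided by that factor.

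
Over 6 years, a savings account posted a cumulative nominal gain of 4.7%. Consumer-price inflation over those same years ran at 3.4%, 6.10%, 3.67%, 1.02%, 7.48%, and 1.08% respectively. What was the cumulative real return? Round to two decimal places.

-16.12%

Cumulative inflation factor: 1.034 × 1.0610 × 1.0367 × 1.0102 × 1.0748 × 1.0108 ≈ 1.24821.
Nominal growth factor: 1.04700. Real growth factor = 1.04700 / 1.24821 ≈ 0.83880.
Total real return ≈ -16.1202%.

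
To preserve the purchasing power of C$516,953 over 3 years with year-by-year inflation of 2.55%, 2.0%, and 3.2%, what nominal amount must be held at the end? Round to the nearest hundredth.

Cumulative price-level factor: 1.0255 × 1.020 × 1.032 = 1.07948232.
Multiplying C$516,953 by the price-level factor gives the future nominal sum.

C$558,041.62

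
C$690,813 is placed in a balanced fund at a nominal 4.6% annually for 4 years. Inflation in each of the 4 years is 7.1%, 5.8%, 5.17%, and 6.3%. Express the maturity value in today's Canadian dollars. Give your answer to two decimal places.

Nominal value at maturity: C$690,813 × (1 + 4.6%)^4 ≈ C$826,965.21.
Price-level factor over 4 years: 1.071 × 1.058 × 1.0517 × 1.063 ≈ 1.2667773132.
The maturity value deflated by that factor is the answer in today's purchasing power.

C$652,810.25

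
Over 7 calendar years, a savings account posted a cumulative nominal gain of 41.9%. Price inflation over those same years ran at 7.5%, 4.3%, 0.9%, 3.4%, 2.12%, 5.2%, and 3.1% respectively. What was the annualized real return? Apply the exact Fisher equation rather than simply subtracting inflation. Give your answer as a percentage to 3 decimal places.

Cumulative inflation factor: 1.075 × 1.043 × 1.009 × 1.034 × 1.0212 × 1.052 × 1.031 ≈ 1.29566.
Nominal growth factor: 1.41900. Real growth factor = 1.41900 / 1.29566 ≈ 1.09520.
Annualized: 1.09520^(1/7) − 1 ≈ 0.01308.

1.308%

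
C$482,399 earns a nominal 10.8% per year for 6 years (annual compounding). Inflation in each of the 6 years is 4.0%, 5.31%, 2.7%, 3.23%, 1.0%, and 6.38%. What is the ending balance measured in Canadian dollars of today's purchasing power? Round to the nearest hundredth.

C$715,458.22

Nominal value at maturity: C$482,399 × (1 + 10.8%)^6 ≈ C$892,575.50.
Price-level factor over 6 years: 1.040 × 1.0531 × 1.027 × 1.0323 × 1.010 × 1.0638 ≈ 1.2475578199.
Dividing the nominal maturity value by the price-level factor gives the value in today's money.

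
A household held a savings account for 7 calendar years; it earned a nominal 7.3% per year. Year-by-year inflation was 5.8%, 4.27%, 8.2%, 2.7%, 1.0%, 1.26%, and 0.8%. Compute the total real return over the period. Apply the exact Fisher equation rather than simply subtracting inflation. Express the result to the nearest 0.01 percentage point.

Cumulative inflation factor: 1.058 × 1.0427 × 1.082 × 1.027 × 1.010 × 1.0126 × 1.008 ≈ 1.26375.
Nominal growth factor: 1.63756. Real growth factor = 1.63756 / 1.26375 ≈ 1.29579.
Total real return ≈ 29.5793%.

29.58%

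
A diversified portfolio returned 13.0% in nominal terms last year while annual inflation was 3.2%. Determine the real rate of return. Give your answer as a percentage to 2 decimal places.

9.50%

Real return via the Fisher equation: (1 + 13.0%)/(1 + 3.2%) − 1 = 1.130/1.032 − 1 ≈ 0.09496.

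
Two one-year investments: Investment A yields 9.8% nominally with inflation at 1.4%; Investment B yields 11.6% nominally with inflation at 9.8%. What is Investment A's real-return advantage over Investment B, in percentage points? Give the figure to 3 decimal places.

Investment A real return: 1.098/1.014 − 1 = 8.2840%.
Investment B real return: 1.116/1.098 − 1 = 1.6393%.
Difference: 8.2840 − 1.6393 = 6.6447 pp.

6.645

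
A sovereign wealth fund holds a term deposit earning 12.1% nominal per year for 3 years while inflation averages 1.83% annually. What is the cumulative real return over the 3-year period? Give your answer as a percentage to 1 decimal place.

33.4%

The annual real rate is (1+12.1%)/(1+1.83%) − 1 = 10.0854%.
Compounded over 3 years: (1 + 0.100854)^3 − 1 ≈ 0.33410.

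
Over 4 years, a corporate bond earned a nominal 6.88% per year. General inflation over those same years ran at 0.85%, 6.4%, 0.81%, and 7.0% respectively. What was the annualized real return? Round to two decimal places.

3.04%

Cumulative inflation factor: 1.0085 × 1.064 × 1.0081 × 1.070 ≈ 1.15746.
Nominal growth factor: 1.30493. Real growth factor = 1.30493 / 1.15746 ≈ 1.12741.
Annualized: 1.12741^(1/4) − 1 ≈ 0.03043.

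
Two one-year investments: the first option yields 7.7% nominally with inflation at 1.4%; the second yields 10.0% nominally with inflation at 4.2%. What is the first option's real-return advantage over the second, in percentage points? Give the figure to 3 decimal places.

The first option real return: 1.077/1.014 − 1 = 6.2130%.
The second real return: 1.100/1.042 − 1 = 5.5662%.
Difference: 6.2130 − 5.5662 = 0.6468 pp.

0.647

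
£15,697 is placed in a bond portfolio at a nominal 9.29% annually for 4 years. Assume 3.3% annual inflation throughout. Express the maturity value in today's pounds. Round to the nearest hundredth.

Nominal value at maturity: £15,697 × (1 + 9.29%)^4 ≈ £22,394.34.
Price-level factor over 4 years: (1 + 3.3%)^4 ≈ 1.1386789339.
The maturity value deflated by that factor is the answer in today's purchasing power.

£19,666.95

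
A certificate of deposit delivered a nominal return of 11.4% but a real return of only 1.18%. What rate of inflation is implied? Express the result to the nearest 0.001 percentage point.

From (1+r_nom) = (1+r_real)(1+π), we get 1+π = (1 + 11.4%)/(1 + 1.18%) = 1.114/1.0118 ≈ 1.10101.
So π ≈ 10.1008%.

10.101%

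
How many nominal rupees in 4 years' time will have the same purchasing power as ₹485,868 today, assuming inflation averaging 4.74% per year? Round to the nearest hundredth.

Cumulative price-level factor: (1+4.74%)^4 ≈ 1.2035115936.
The nominal amount required is ₹485,868 scaled up by that factor.

₹584,747.77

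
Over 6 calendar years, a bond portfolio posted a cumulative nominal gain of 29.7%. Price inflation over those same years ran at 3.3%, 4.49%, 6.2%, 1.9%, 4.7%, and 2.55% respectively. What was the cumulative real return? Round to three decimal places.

3.415%

Cumulative inflation factor: 1.033 × 1.0449 × 1.062 × 1.019 × 1.047 × 1.0255 ≈ 1.25417.
Nominal growth factor: 1.29700. Real growth factor = 1.29700 / 1.25417 ≈ 1.03415.
Total real return ≈ 3.4151%.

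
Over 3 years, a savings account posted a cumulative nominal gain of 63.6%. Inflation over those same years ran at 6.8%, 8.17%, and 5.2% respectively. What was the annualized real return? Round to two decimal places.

10.42%

Cumulative inflation factor: 1.068 × 1.0817 × 1.052 ≈ 1.21533.
Nominal growth factor: 1.63600. Real growth factor = 1.63600 / 1.21533 ≈ 1.34614.
Annualized: 1.34614^(1/3) − 1 ≈ 0.10415.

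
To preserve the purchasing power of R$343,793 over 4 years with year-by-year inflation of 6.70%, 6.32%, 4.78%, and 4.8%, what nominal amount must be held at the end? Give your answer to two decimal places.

Cumulative price-level factor: 1.0670 × 1.0632 × 1.0478 × 1.048 ≈ 1.2457160618.
The nominal amount required is R$343,793 scaled up by that factor.

R$428,268.46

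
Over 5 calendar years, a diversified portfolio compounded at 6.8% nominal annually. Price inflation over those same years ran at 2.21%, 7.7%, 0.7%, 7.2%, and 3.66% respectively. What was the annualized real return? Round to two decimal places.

2.44%

Cumulative inflation factor: 1.0221 × 1.077 × 1.007 × 1.072 × 1.0366 ≈ 1.23181.
Nominal growth factor: 1.38949. Real growth factor = 1.38949 / 1.23181 ≈ 1.12801.
Annualized: 1.12801^(1/5) − 1 ≈ 0.02438.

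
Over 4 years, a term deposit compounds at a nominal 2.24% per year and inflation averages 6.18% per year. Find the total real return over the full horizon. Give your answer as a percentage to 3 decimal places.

The annual real rate is (1+2.24%)/(1+6.18%) − 1 = -3.7107%.
Compounded over 4 years: (1 + -0.037107)^4 − 1 ≈ -0.14037.

-14.037%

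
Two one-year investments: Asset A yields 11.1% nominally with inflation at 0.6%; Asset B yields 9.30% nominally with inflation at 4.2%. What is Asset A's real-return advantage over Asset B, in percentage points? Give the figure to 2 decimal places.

Asset A real return: 1.111/1.006 − 1 = 10.437%.
Asset B real return: 1.0930/1.042 − 1 = 4.894%.
Difference: 10.437 − 4.894 = 5.543 pp.

5.54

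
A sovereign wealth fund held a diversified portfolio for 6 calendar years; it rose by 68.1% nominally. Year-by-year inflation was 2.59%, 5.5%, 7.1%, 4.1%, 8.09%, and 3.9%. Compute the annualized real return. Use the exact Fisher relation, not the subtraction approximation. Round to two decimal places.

Cumulative inflation factor: 1.0259 × 1.055 × 1.071 × 1.041 × 1.0809 × 1.039 ≈ 1.35519.
Nominal growth factor: 1.68100. Real growth factor = 1.68100 / 1.35519 ≈ 1.24042.
Annualized: 1.24042^(1/6) − 1 ≈ 0.03656.

3.66%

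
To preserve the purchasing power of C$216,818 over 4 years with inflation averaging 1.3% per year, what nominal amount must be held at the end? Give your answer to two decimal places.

Cumulative price-level factor: (1+1.3%)^4 ≈ 1.0530228166.
The nominal amount required is C$216,818 scaled up by that factor.

C$228,314.30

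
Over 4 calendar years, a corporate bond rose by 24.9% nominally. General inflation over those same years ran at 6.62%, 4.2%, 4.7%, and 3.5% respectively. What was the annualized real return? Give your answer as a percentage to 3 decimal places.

0.923%

Cumulative inflation factor: 1.0662 × 1.042 × 1.047 × 1.035 ≈ 1.20391.
Nominal growth factor: 1.24900. Real growth factor = 1.24900 / 1.20391 ≈ 1.03745.
Annualized: 1.03745^(1/4) − 1 ≈ 0.00923.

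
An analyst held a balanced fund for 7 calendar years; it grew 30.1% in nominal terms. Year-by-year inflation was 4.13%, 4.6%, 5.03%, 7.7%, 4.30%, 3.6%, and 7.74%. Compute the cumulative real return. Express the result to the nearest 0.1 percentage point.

-9.3%

Cumulative inflation factor: 1.0413 × 1.046 × 1.0503 × 1.077 × 1.0430 × 1.036 × 1.0774 ≈ 1.43436.
Nominal growth factor: 1.30100. Real growth factor = 1.30100 / 1.43436 ≈ 0.90703.
Total real return ≈ -9.2974%.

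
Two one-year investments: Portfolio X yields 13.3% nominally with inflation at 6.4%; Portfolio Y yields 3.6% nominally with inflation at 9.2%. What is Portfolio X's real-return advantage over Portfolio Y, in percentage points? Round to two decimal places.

11.61

Portfolio X real return: 1.133/1.064 − 1 = 6.485%.
Portfolio Y real return: 1.036/1.092 − 1 = -5.128%.
Difference: 6.485 − (-5.128) = 11.613 pp.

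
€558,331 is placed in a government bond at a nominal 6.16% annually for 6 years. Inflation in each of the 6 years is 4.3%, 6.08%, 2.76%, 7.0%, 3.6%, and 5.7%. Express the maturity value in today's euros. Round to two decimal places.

€599,924.73

Nominal value at maturity: €558,331 × (1 + 6.16%)^6 ≈ €799,203.18.
Price-level factor over 6 years: 1.043 × 1.0608 × 1.0276 × 1.070 × 1.036 × 1.057 ≈ 1.3321724117.
Dividing the nominal maturity value by the price-level factor gives the value in today's money.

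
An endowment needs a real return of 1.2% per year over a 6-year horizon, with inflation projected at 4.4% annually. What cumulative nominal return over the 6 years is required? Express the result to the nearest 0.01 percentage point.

Required annual nominal rate: (1+1.2%)(1+4.4%) − 1 = 5.6528%.
Cumulative over 6 years: (1 + 0.056528)^6 − 1 ≈ 0.39087.

39.09%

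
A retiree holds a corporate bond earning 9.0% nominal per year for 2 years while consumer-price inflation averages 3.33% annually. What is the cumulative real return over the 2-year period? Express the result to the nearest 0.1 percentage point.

The annual real rate is (1+9.0%)/(1+3.33%) − 1 = 5.4873%.
Compounded over 2 years: (1 + 0.054873)^2 − 1 ≈ 0.11276.

11.3%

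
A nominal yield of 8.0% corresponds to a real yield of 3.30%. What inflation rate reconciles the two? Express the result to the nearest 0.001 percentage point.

4.550%

From (1+r_nom) = (1+r_real)(1+π), we get 1+π = (1 + 8.0%)/(1 + 3.30%) = 1.080/1.0330 ≈ 1.04550.
So π ≈ 4.5499%.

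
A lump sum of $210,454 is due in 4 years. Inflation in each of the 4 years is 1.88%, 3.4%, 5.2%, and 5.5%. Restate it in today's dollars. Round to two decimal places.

Price-level factor over 4 years: 1.0188 × 1.034 × 1.052 × 1.055 ≈ 1.1691700305.
Purchasing power today: $210,454 divided by that factor.

$180,002.90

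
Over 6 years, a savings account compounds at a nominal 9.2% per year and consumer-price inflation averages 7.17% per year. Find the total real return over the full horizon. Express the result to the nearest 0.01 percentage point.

The annual real rate is (1+9.2%)/(1+7.17%) − 1 = 1.8942%.
Compounded over 6 years: (1 + 0.018942)^6 − 1 ≈ 0.11917.

11.92%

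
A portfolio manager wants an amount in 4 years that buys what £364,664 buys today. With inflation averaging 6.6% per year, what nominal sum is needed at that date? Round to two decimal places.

Cumulative price-level factor: (1+6.6%)^4 ≈ 1.2913049587.
The nominal amount required is £364,664 scaled up by that factor.

£470,892.43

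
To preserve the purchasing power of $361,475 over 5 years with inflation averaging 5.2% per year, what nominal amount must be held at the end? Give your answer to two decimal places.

$465,754.40

Cumulative price-level factor: (1+5.2%)^5 ≈ 1.2884830183.
The nominal amount required is $361,475 scaled up by that factor.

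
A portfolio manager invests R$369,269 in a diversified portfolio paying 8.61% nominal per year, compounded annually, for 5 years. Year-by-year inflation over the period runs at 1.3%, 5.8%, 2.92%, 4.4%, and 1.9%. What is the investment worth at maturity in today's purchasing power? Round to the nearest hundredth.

R$475,578.65

Nominal value at maturity: R$369,269 × (1 + 8.61%)^5 ≈ R$558,074.17.
Price-level factor over 5 years: 1.013 × 1.058 × 1.0292 × 1.044 × 1.019 ≈ 1.1734634666.
Dividing the nominal maturity value by the price-level factor gives the value in today's money.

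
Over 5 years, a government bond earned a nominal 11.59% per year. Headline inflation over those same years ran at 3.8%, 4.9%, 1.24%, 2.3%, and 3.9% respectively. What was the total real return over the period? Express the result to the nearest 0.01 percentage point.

47.68%

Cumulative inflation factor: 1.038 × 1.049 × 1.0124 × 1.023 × 1.039 ≈ 1.17170.
Nominal growth factor: 1.73032. Real growth factor = 1.73032 / 1.17170 ≈ 1.47676.
Total real return ≈ 47.6761%.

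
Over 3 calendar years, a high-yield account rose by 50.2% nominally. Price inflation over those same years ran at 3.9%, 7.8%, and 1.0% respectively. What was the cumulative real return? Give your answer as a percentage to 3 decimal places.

Cumulative inflation factor: 1.039 × 1.078 × 1.010 ≈ 1.13124.
Nominal growth factor: 1.50200. Real growth factor = 1.50200 / 1.13124 ≈ 1.32774.
Total real return ≈ 32.7744%.

32.774%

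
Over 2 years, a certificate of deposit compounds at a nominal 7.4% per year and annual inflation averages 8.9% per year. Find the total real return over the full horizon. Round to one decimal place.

-2.7%

The annual real rate is (1+7.4%)/(1+8.9%) − 1 = -1.3774%.
Compounded over 2 years: (1 + -0.013774)^2 − 1 ≈ -0.02736.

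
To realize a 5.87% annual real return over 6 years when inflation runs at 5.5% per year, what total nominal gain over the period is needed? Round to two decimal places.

Required annual nominal rate: (1+5.87%)(1+5.5%) − 1 = 11.69285%.
Cumulative over 6 years: (1 + 0.1169285)^6 − 1 ≈ 0.94157.

94.16%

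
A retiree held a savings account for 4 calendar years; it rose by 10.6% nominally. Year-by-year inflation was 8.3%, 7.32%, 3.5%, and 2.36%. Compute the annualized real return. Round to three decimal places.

-2.648%

Cumulative inflation factor: 1.083 × 1.0732 × 1.035 × 1.0236 ≈ 1.23134.
Nominal growth factor: 1.10600. Real growth factor = 1.10600 / 1.23134 ≈ 0.89820.
Annualized: 0.89820^(1/4) − 1 ≈ -0.02648.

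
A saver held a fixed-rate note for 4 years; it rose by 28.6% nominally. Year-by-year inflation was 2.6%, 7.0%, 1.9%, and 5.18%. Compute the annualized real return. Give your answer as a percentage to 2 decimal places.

2.25%

Cumulative inflation factor: 1.026 × 1.070 × 1.019 × 1.0518 ≈ 1.17663.
Nominal growth factor: 1.28600. Real growth factor = 1.28600 / 1.17663 ≈ 1.09296.
Annualized: 1.09296^(1/4) − 1 ≈ 0.02247.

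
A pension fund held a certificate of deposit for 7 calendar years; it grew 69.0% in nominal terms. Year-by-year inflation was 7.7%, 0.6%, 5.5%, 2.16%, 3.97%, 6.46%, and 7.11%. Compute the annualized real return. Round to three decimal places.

2.890%

Cumulative inflation factor: 1.077 × 1.006 × 1.055 × 1.0216 × 1.0397 × 1.0646 × 1.0711 ≈ 1.38443.
Nominal growth factor: 1.69000. Real growth factor = 1.69000 / 1.38443 ≈ 1.22072.
Annualized: 1.22072^(1/7) − 1 ≈ 0.02890.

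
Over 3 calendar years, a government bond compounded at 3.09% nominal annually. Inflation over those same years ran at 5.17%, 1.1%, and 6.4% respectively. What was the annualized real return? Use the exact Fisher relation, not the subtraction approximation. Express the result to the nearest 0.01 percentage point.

Cumulative inflation factor: 1.0517 × 1.011 × 1.064 ≈ 1.13132.
Nominal growth factor: 1.09559. Real growth factor = 1.09559 / 1.13132 ≈ 0.96842.
Annualized: 0.96842^(1/3) − 1 ≈ -0.01064.

-1.06%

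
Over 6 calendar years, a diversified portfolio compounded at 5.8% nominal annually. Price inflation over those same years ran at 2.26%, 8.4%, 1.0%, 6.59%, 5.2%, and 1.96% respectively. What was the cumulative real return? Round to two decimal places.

9.57%

Cumulative inflation factor: 1.0226 × 1.084 × 1.010 × 1.0659 × 1.052 × 1.0196 ≈ 1.28003.
Nominal growth factor: 1.40254. Real growth factor = 1.40254 / 1.28003 ≈ 1.09571.
Total real return ≈ 9.5710%.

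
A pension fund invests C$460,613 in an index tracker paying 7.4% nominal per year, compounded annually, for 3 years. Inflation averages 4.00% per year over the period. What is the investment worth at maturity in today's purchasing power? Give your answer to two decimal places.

Nominal value at maturity: C$460,613 × (1 + 7.4%)^3 ≈ C$570,622.69.
Price-level factor over 3 years: (1 + 4.00%)^3 = 1.124864.
The maturity value deflated by that factor is the answer in today's purchasing power.

C$507,281.49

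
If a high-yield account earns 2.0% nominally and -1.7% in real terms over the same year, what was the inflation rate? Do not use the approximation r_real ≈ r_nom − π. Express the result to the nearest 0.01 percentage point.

3.76%

From (1+r_nom) = (1+r_real)(1+π), we get 1+π = (1 + 2.0%)/(1 − 1.7%) = 1.020/0.983 ≈ 1.03764.
So π ≈ 3.7640%.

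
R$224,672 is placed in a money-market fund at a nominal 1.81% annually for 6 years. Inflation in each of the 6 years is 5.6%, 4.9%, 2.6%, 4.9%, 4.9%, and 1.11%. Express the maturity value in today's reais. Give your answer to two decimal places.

R$197,860.78

Nominal value at maturity: R$224,672 × (1 + 1.81%)^6 ≈ R$250,202.46.
Price-level factor over 6 years: 1.056 × 1.049 × 1.026 × 1.049 × 1.049 × 1.0111 ≈ 1.2645379106.
Dividing the nominal maturity value by the price-level factor gives the value in today's money.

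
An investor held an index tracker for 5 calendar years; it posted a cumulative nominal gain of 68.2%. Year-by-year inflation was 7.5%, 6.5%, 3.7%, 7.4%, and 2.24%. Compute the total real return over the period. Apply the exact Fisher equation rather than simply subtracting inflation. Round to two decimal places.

Cumulative inflation factor: 1.075 × 1.065 × 1.037 × 1.074 × 1.0224 ≈ 1.30365.
Nominal growth factor: 1.68200. Real growth factor = 1.68200 / 1.30365 ≈ 1.29022.
Total real return ≈ 29.0221%.

29.02%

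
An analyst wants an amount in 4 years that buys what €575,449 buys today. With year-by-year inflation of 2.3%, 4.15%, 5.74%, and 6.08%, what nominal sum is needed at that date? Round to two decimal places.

Cumulative price-level factor: 1.023 × 1.0415 × 1.0574 × 1.0608 ≈ 1.1951095729.
The nominal amount required is €575,449 scaled up by that factor.

€687,724.61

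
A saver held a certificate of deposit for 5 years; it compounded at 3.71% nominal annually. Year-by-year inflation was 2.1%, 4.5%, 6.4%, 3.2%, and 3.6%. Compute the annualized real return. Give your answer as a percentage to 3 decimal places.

Cumulative inflation factor: 1.021 × 1.045 × 1.064 × 1.032 × 1.036 ≈ 1.21373.
Nominal growth factor: 1.19978. Real growth factor = 1.19978 / 1.21373 ≈ 0.98851.
Annualized: 0.98851^(1/5) − 1 ≈ -0.00231.

-0.231%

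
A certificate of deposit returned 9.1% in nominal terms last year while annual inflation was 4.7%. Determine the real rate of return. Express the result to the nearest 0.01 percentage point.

Real return via the Fisher equation: (1 + 9.1%)/(1 + 4.7%) − 1 = 1.091/1.047 − 1 ≈ 0.04202.

4.20%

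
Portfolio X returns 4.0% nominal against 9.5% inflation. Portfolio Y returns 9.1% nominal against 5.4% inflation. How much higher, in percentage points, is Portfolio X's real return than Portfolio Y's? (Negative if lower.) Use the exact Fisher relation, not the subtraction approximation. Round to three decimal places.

Portfolio X real return: 1.040/1.095 − 1 = -5.0228%.
Portfolio Y real return: 1.091/1.054 − 1 = 3.5104%.
Difference: -5.0228 − 3.5104 = -8.5332 pp.

-8.533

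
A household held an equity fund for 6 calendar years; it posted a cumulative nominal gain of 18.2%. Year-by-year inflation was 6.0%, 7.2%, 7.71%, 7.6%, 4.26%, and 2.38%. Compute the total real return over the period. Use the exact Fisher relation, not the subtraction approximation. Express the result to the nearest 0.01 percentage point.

Cumulative inflation factor: 1.060 × 1.072 × 1.0771 × 1.076 × 1.0426 × 1.0238 ≈ 1.40573.
Nominal growth factor: 1.18200. Real growth factor = 1.18200 / 1.40573 ≈ 0.84084.
Total real return ≈ -15.9156%.

-15.92%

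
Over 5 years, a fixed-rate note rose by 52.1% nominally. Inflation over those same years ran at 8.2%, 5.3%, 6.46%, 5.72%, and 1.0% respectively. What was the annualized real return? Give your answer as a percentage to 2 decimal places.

Cumulative inflation factor: 1.082 × 1.053 × 1.0646 × 1.0572 × 1.010 ≈ 1.29515.
Nominal growth factor: 1.52100. Real growth factor = 1.52100 / 1.29515 ≈ 1.17438.
Annualized: 1.17438^(1/5) − 1 ≈ 0.03267.

3.27%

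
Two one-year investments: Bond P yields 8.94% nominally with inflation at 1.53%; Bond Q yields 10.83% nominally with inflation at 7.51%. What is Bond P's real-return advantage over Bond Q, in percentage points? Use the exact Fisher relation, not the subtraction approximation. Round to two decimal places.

4.21

Bond P real return: 1.0894/1.0153 − 1 = 7.298%.
Bond Q real return: 1.1083/1.0751 − 1 = 3.088%.
Difference: 7.298 − 3.088 = 4.210 pp.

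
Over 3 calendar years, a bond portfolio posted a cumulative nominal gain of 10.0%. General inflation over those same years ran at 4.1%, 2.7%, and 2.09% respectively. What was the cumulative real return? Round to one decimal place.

0.8%

Cumulative inflation factor: 1.041 × 1.027 × 1.0209 ≈ 1.09145.
Nominal growth factor: 1.10000. Real growth factor = 1.10000 / 1.09145 ≈ 1.00783.
Total real return ≈ 0.7832%.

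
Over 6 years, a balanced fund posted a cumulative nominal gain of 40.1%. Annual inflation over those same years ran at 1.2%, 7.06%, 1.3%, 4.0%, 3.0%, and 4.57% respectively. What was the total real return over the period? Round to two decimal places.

Cumulative inflation factor: 1.012 × 1.0706 × 1.013 × 1.040 × 1.030 × 1.0457 ≈ 1.22940.
Nominal growth factor: 1.40100. Real growth factor = 1.40100 / 1.22940 ≈ 1.13958.
Total real return ≈ 13.9576%.

13.96%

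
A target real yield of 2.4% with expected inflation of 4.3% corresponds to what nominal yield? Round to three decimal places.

By the Fisher equation, 1 + r_nom = (1 + 2.4%)(1 + 4.3%) = 1.024 × 1.043 = 1.068032.
So r_nom = 6.8032%.

6.803%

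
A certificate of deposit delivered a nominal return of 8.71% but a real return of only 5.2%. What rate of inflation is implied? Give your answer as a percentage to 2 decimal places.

From (1+r_nom) = (1+r_real)(1+π), we get 1+π = (1 + 8.71%)/(1 + 5.2%) = 1.0871/1.052 ≈ 1.03337.
So π ≈ 3.3365%.

3.34%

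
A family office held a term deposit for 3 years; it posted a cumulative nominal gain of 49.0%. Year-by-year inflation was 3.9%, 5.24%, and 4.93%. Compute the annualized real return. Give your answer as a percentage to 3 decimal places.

Cumulative inflation factor: 1.039 × 1.0524 × 1.0493 ≈ 1.14735.
Nominal growth factor: 1.49000. Real growth factor = 1.49000 / 1.14735 ≈ 1.29864.
Annualized: 1.29864^(1/3) − 1 ≈ 0.09101.

9.101%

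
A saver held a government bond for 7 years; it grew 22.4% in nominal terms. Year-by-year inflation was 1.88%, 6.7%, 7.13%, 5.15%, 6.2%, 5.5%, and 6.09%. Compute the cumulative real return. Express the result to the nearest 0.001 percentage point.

-15.908%

Cumulative inflation factor: 1.0188 × 1.067 × 1.0713 × 1.0515 × 1.062 × 1.055 × 1.0609 ≈ 1.45554.
Nominal growth factor: 1.22400. Real growth factor = 1.22400 / 1.45554 ≈ 0.84092.
Total real return ≈ -15.9077%.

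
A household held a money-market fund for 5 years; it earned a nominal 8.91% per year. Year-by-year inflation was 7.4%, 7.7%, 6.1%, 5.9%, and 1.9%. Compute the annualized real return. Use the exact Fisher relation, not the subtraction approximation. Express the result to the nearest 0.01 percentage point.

2.96%

Cumulative inflation factor: 1.074 × 1.077 × 1.061 × 1.059 × 1.019 ≈ 1.32436.
Nominal growth factor: 1.53228. Real growth factor = 1.53228 / 1.32436 ≈ 1.15700.
Annualized: 1.15700^(1/5) − 1 ≈ 0.02960.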